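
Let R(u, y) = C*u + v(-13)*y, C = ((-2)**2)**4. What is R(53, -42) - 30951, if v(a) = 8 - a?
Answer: -18265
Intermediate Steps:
C = 256 (C = 4**4 = 256)
R(u, y) = 21*y + 256*u (R(u, y) = 256*u + (8 - 1*(-13))*y = 256*u + (8 + 13)*y = 256*u + 21*y = 21*y + 256*u)
R(53, -42) - 30951 = (21*(-42) + 256*53) - 30951 = (-882 + 13568) - 30951 = 12686 - 30951 = -18265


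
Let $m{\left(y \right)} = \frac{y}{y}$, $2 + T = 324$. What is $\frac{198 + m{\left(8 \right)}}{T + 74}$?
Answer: $\frac{199}{396} \approx 0.50253$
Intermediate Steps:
$T = 322$ ($T = -2 + 324 = 322$)
$m{\left(y \right)} = 1$
$\frac{198 + m{\left(8 \right)}}{T + 74} = \frac{198 + 1}{322 + 74} = \frac{199}{396}$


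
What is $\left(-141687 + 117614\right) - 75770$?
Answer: $-99843$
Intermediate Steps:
$\left(-141687 + 117614\right) - 75770 = -24073 - 75770 = -99843$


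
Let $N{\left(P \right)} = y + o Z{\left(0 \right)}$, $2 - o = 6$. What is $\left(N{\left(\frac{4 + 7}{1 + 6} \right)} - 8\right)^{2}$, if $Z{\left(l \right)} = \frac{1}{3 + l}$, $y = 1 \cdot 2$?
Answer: $\frac{484}{9} \approx 53.778$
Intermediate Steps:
$o = -4$ ($o = 2 - 6 = -4$)
$y = 2$
$N{\left(P \right)} = \frac{2}{3}$ ($N{\left(P \right)} = 2 - \frac{4}{3 + 0} = 2 - \frac{4}{3} = \frac{2}{3}$)
$\left(N{\left(\frac{4 + 7}{1 + 6} \right)} - 8\right)^{2} = \left(\frac{2}{3} - 8\right)^{2} = \left(- \frac{22}{3}\right)^{2} = \frac{484}{9}$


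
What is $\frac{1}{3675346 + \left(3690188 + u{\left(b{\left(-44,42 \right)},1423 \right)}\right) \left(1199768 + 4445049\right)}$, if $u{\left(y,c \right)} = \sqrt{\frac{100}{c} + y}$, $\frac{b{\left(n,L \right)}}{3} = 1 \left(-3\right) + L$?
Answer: $\frac{29641715594830466}{617449967250359809400411282973} - \frac{5644817 \sqrt{237058993}}{617449967250359809400411282973} \approx 4.8007 \cdot 10^{-14}$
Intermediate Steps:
$b{\left(n,L \right)} = -9 + 3 L$ ($b{\left(n,L \right)} = 3 \left(1 \left(-3\right) + L\right) = 3 \left(-3 + L\right) = -9 + 3 L$)
$u{\left(y,c \right)} = \sqrt{y + \frac{100}{c}}$
$\frac{1}{3675346 + \left(3690188 + u{\left(b{\left(-44,42 \right)},1423 \right)}\right) \left(1199768 + 4445049\right)} = \frac{1}{3675346 + \left(3690188 + \sqrt{\left(-9 + 3 \cdot 42\right) + \frac{100}{1423}}\right) \left(1199768 + 4445049\right)} = \frac{1}{3675346 + \left(3690188 + \sqrt{\left(-9 + 126\right) + 100 \cdot \frac{1}{1423}}\right) 5644817} = \frac{1}{3675346 + \left(3690188 + \sqrt{117 + \frac{100}{1423}}\right) 5644817} = \frac{1}{3675346 + \left(3690188 + \sqrt{\frac{166591}{1423}}\right) 5644817} = \frac{1}{3675346 + \left(3690188 + \frac{\sqrt{237058993}}{1423}\right) 5644817} = \frac{1}{3675346 + \left(20830435955596 + \frac{5644817 \sqrt{237058993}}{1423}\right)} = \frac{1}{20830439630942 + \frac{5644817 \sqrt{237058993}}{1423}}$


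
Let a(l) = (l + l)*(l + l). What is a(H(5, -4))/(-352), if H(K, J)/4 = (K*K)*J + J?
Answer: -21632/11 ≈ -1966.5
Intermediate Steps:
H(K, J) = 4*J + 4*J*K**2 (H(K, J) = 4*((K*K)*J + J) = 4*(K**2*J + J) = 4*(J*K**2 + J) = 4*(J + J*K**2) = 4*J + 4*J*K**2)
a(l) = 4*l**2 (a(l) = (2*l)*(2*l) = 4*l**2)
a(H(5, -4))/(-352) = (4*(4*(-4)*(1 + 5**2))**2)/(-352) = (4*(4*(-4)*(1 + 25))**2)*(-1/352) = (4*(4*(-4)*26)**2)*(-1/352) = (4*(-416)**2)*(-1/352) = (4*173056)*(-1/352) = 692224*(-1/352) = -21632/11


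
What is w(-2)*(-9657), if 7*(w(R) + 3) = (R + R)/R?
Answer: 183483/7 ≈ 26212.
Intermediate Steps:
w(R) = -19/7 (w(R) = -3 + ((R + R)/R)/7 = -3 + ((2*R)/R)/7 = -3 + (⅐)*2 = -3 + 2/7 = -19/7)
w(-2)*(-9657) = -19/7*(-9657) = 183483/7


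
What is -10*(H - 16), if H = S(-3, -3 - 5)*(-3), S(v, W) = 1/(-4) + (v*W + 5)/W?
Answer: 175/4 ≈ 43.750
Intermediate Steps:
S(v, W) = -¼ + (5 + W*v)/W (S(v, W) = 1*(-¼) + (W*v + 5)/W = -¼ + (5 + W*v)/W)
H = 93/8 (H = (-¼ - 3 + 5/(-3 - 5))*(-3) = (-¼ - 3 + 5/(-8))*(-3) = (-¼ - 3 + 5*(-⅛))*(-3) = (-¼ - 3 - 5/8)*(-3) = -31/8*(-3) = 93/8 ≈ 11.625)
-10*(H - 16) = -10*(93/8 - 16) = -10*(-35/8) = 175/4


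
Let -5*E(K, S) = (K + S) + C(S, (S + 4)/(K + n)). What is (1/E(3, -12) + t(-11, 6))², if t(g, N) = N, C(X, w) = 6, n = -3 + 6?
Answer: 529/9 ≈ 58.778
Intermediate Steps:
n = 3
E(K, S) = -6/5 - K/5 - S/5 (E(K, S) = -((K + S) + 6)/5 = -(6 + K + S)/5 = -6/5 - K/5 - S/5)
(1/E(3, -12) + t(-11, 6))² = (1/(-6/5 - ⅕*3 - ⅕*(-12)) + 6)² = (1/(-6/5 - ⅗ + 12/5) + 6)² = (1/(⅗) + 6)² = (5/3 + 6)² = (23/3)² = 529/9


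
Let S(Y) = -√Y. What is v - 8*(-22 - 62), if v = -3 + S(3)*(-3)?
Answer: 669 + 3*√3 ≈ 674.20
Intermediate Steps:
v = -3 + 3*√3 (v = -3 - √3*(-3) = -3 + 3*√3 ≈ 2.1962)
v - 8*(-22 - 62) = (-3 + 3*√3) - 8*(-22 - 62) = (-3 + 3*√3) - 8*(-84) = (-3 + 3*√3) + 672 = 669 + 3*√3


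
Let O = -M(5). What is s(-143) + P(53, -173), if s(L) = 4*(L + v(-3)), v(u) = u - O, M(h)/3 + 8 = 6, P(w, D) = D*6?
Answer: -1646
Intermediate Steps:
P(w, D) = 6*D
M(h) = -6 (M(h) = -24 + 3*6 = -24 + 18 = -6)
O = 6 (O = -1*(-6) = 6)
v(u) = -6 + u (v(u) = u - 1*6 = u - 6 = -6 + u)
s(L) = -36 + 4*L (s(L) = 4*(L + (-6 - 3)) = 4*(L - 9) = 4*(-9 + L) = -36 + 4*L)
s(-143) + P(53, -173) = (-36 + 4*(-143)) + 6*(-173) = (-36 - 572) - 1038 = -608 - 1038 = -1646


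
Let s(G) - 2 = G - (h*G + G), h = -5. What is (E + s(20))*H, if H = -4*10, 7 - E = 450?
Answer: 13640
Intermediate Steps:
E = -443 (E = 7 - 1*450 = 7 - 450 = -443)
H = -40
s(G) = 2 + 5*G (s(G) = 2 + (G - (-5*G + G)) = 2 + (G - (-4)*G) = 2 + (G + 4*G) = 2 + 5*G)
(E + s(20))*H = (-443 + (2 + 5*20))*(-40) = (-443 + (2 + 100))*(-40) = (-443 + 102)*(-40) = -341*(-40) = 13640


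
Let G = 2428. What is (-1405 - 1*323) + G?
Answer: 700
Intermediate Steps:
(-1405 - 1*323) + G = (-1405 - 1*323) + 2428 = (-1405 - 323) + 2428 = -1728 + 2428 = 700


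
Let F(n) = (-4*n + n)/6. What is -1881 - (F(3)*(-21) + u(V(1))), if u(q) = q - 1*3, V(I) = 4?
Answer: -3827/2 ≈ -1913.5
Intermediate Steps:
u(q) = -3 + q (u(q) = q - 3 = -3 + q)
F(n) = -n/2 (F(n) = -3*n*(1/6) = -n/2)
-1881 - (F(3)*(-21) + u(V(1))) = -1881 - (-1/2*3*(-21) + (-3 + 4)) = -1881 - (-3/2*(-21) + 1) = -1881 - (63/2 + 1) = -1881 - 1*65/2 = -1881 - 65/2 = -3827/2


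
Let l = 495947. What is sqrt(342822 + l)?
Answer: sqrt(838769) ≈ 915.84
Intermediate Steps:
sqrt(342822 + l) = sqrt(342822 + 495947) = sqrt(838769)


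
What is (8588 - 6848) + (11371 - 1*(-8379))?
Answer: 21490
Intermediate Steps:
(8588 - 6848) + (11371 - 1*(-8379)) = 1740 + (11371 + 8379) = 1740 + 19750 = 21490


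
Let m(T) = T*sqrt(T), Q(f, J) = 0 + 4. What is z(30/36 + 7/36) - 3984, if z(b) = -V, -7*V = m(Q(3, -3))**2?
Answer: -27824/7 ≈ -3974.9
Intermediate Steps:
Q(f, J) = 4
m(T) = T**(3/2)
V = -64/7 (V = -(4**(3/2))**2/7 = -1/7*8**2 = -1/7*64 = -64/7 ≈ -9.1429)
z(b) = 64/7 (z(b) = -1*(-64/7) = 64/7)
z(30/36 + 7/36) - 3984 = 64/7 - 3984 = -27824/7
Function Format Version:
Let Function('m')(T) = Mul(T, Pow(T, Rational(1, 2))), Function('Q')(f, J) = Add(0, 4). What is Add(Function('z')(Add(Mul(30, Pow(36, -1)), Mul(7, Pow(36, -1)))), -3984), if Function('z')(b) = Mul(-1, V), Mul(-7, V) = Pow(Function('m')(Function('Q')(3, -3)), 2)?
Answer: Rational(-27824, 7) ≈ -3974.9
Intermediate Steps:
Function('Q')(f, J) = 4
Function('m')(T) = Pow(T, Rational(3, 2))
V = Rational(-64, 7) (V = Mul(Rational(-1, 7), Pow(Pow(4, Rational(3, 2)), 2)) = Mul(Rational(-1, 7), Pow(8, 2)) = Mul(Rational(-1, 7), 64) = Rational(-64, 7) ≈ -9.1429)
Function('z')(b) = Rational(64, 7) (Function('z')(b) = Mul(-1, Rational(-64, 7)) = Rational(64, 7))
Add(Function('z')(Add(Mul(30, Pow(36, -1)), Mul(7, Pow(36, -1)))), -3984) = Add(Rational(64, 7), -3984) = Rational(-27824, 7)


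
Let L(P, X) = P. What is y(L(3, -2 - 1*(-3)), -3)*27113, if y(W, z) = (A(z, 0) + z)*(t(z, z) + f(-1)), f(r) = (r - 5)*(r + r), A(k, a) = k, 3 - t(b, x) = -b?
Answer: -1952136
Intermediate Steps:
t(b, x) = 3 + b (t(b, x) = 3 - (-1)*b = 3 + b)
f(r) = 2*r*(-5 + r) (f(r) = (-5 + r)*(2*r) = 2*r*(-5 + r))
y(W, z) = 2*z*(15 + z) (y(W, z) = (z + z)*((3 + z) + 2*(-1)*(-5 - 1)) = (2*z)*((3 + z) + 2*(-1)*(-6)) = (2*z)*((3 + z) + 12) = (2*z)*(15 + z) = 2*z*(15 + z))
y(L(3, -2 - 1*(-3)), -3)*27113 = (2*(-3)*(15 - 3))*27113 = (2*(-3)*12)*27113 = -72*27113 = -1952136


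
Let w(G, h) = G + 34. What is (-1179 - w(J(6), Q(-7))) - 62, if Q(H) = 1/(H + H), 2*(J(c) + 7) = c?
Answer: -1271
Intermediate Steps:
J(c) = -7 + c/2
Q(H) = 1/(2*H)
w(G, h) = 34 + G
(-1179 - w(J(6), Q(-7))) - 62 = (-1179 - (34 + (-7 + (½)*6))) - 62 = (-1179 - (34 + (-7 + 3))) - 62 = (-1179 - (34 - 4)) - 62 = (-1179 - 1*30) - 62 = (-1179 - 30) - 62 = -1209 - 62 = -1271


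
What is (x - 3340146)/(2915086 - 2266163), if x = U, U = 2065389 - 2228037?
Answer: -3502794/648923 ≈ -5.3979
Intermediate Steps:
U = -162648
x = -162648
(x - 3340146)/(2915086 - 2266163) = (-162648 - 3340146)/(2915086 - 2266163) = -3502794/648923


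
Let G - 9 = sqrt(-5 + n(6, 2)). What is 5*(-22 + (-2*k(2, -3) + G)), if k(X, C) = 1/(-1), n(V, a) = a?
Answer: -55 + 5*I*sqrt(3) ≈ -55.0 + 8.6602*I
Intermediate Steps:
k(X, C) = -1
G = 9 + I*sqrt(3) (G = 9 + sqrt(-5 + 2) = 9 + sqrt(-3) = 9 + I*sqrt(3) ≈ 9.0 + 1.732*I)
5*(-22 + (-2*k(2, -3) + G)) = 5*(-22 + (-2*(-1) + (9 + I*sqrt(3)))) = 5*(-22 + (2 + (9 + I*sqrt(3)))) = 5*(-22 + (11 + I*sqrt(3))) = 5*(-11 + I*sqrt(3)) = -55 + 5*I*sqrt(3)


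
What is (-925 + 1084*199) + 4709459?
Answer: 4924250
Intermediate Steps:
(-925 + 1084*199) + 4709459 = (-925 + 215716) + 4709459 = 214791 + 4709459 = 4924250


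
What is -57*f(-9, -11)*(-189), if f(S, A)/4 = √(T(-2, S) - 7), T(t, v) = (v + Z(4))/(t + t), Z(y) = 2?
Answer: 21546*I*√21 ≈ 98736.0*I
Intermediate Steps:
T(t, v) = (2 + v)/(2*t) (T(t, v) = (v + 2)/(t + t) = (2 + v)/((2*t)) = (2 + v)*(1/(2*t)) = (2 + v)/(2*t))
f(S, A) = 4*√(-15/2 - S/4) (f(S, A) = 4*√((½)*(2 + S)/(-2) - 7) = 4*√((½)*(-½)*(2 + S) - 7) = 4*√((-½ - S/4) - 7) = 4*√(-15/2 - S/4))
-57*f(-9, -11)*(-189) = -114*√(-30 - 1*(-9))*(-189) = -114*√(-30 + 9)*(-189) = -114*√(-21)*(-189) = -114*I*√21*(-189) = 21546*I*√21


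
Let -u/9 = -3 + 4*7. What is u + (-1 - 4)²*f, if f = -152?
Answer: -4025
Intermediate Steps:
u = -225 (u = -9*(-3 + 4*7) = -9*(-3 + 28) = -9*25 = -225)
u + (-1 - 4)²*f = -225 + (-1 - 4)²*(-152) = -225 + (-5)²*(-152) = -225 + 25*(-152) = -225 - 3800 = -4025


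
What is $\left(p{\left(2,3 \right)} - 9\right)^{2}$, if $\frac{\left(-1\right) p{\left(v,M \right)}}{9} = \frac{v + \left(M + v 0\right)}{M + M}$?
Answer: $\frac{1089}{4} \approx 272.25$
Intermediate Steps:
$p{\left(v,M \right)} = - \frac{9 \left(M + v\right)}{2 M}$ ($p{\left(v,M \right)} = - 9 \frac{v + \left(M + v 0\right)}{M + M} = - 9 \frac{v + \left(M + 0\right)}{2 M} = - 9 \left(v + M\right) \frac{1}{2 M} = - 9 \left(M + v\right) \frac{1}{2 M} = - 9 \frac{M + v}{2 M} = - \frac{9 \left(M + v\right)}{2 M}$)
$\left(p{\left(2,3 \right)} - 9\right)^{2} = \left(\frac{9 \left(\left(-1\right) 3 - 2\right)}{2 \cdot 3} - 9\right)^{2} = \left(\frac{9}{2} \cdot \frac{1}{3} \left(-3 - 2\right) - 9\right)^{2} = \left(\frac{9}{2} \cdot \frac{1}{3} \left(-5\right) - 9\right)^{2} = \left(- \frac{15}{2} - 9\right)^{2} = \left(- \frac{33}{2}\right)^{2} = \frac{1089}{4}$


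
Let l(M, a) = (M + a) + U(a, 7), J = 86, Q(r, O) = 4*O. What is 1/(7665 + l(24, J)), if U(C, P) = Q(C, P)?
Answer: 1/7803 ≈ 0.00012816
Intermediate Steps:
U(C, P) = 4*P
l(M, a) = 28 + M + a (l(M, a) = (M + a) + 4*7 = (M + a) + 28 = 28 + M + a)
1/(7665 + l(24, J)) = 1/(7665 + (28 + 24 + 86)) = 1/(7665 + 138) = 1/7803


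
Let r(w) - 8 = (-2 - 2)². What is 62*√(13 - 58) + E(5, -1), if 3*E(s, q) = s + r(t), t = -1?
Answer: 29/3 + 186*I*√5 ≈ 9.6667 + 415.91*I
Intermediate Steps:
r(w) = 24 (r(w) = 8 + (-2 - 2)² = 8 + (-4)² = 8 + 16 = 24)
E(s, q) = 8 + s/3 (E(s, q) = (s + 24)/3 = (24 + s)/3 = 8 + s/3)
62*√(13 - 58) + E(5, -1) = 62*√(13 - 58) + (8 + (⅓)*5) = 62*√(-45) + (8 + 5/3) = 62*(3*I*√5) + 29/3 = 186*I*√5 + 29/3 = 29/3 + 186*I*√5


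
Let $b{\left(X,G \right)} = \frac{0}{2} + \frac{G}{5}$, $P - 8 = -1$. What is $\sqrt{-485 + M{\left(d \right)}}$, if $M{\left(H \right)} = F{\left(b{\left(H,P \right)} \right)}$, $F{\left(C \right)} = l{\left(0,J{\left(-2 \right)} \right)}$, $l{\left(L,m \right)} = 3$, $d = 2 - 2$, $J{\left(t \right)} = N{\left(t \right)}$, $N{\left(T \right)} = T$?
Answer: $i \sqrt{482} \approx 21.954 i$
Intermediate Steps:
$P = 7$ ($P = 8 - 1 = 7$)
$J{\left(t \right)} = t$
$d = 0$
$b{\left(X,G \right)} = \frac{G}{5}$ ($b{\left(X,G \right)} = 0 \cdot \frac{1}{2} + G \frac{1}{5} = 0 + \frac{G}{5} = \frac{G}{5}$)
$F{\left(C \right)} = 3$
$M{\left(H \right)} = 3$
$\sqrt{-485 + M{\left(d \right)}} = \sqrt{-485 + 3} = \sqrt{-482} = i \sqrt{482}$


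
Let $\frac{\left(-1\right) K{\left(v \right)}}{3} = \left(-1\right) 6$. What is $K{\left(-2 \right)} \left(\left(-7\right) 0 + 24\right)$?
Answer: $432$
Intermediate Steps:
$K{\left(v \right)} = 18$ ($K{\left(v \right)} = - 3 \left(\left(-1\right) 6\right) = \left(-3\right) \left(-6\right) = 18$)
$K{\left(-2 \right)} \left(\left(-7\right) 0 + 24\right) = 18 \left(\left(-7\right) 0 + 24\right) = 18 \left(0 + 24\right) = 18 \cdot 24 = 432$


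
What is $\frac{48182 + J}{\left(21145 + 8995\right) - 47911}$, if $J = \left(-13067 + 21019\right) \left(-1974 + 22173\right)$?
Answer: $- \frac{160670630}{17771} \approx -9041.2$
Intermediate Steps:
$J = 160622448$ ($J = 7952 \cdot 20199 = 160622448$)
$\frac{48182 + J}{\left(21145 + 8995\right) - 47911} = \frac{48182 + 160622448}{\left(21145 + 8995\right) - 47911} = \frac{160670630}{30140 - 47911} = \frac{160670630}{-17771} = 160670630 \left(- \frac{1}{17771}\right) = - \frac{160670630}{17771}$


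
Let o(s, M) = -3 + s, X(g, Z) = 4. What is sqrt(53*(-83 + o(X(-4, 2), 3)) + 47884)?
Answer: sqrt(43538) ≈ 208.66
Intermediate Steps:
sqrt(53*(-83 + o(X(-4, 2), 3)) + 47884) = sqrt(53*(-83 + (-3 + 4)) + 47884) = sqrt(53*(-83 + 1) + 47884) = sqrt(53*(-82) + 47884) = sqrt(-4346 + 47884) = sqrt(43538)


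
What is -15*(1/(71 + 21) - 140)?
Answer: 193185/92 ≈ 2099.8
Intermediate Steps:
-15*(1/(71 + 21) - 140) = -15*(1/92 - 140) = -15*(-12879/92) = 193185/92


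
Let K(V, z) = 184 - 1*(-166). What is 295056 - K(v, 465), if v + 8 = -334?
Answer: 294706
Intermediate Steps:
v = -342 (v = -8 - 334 = -342)
K(V, z) = 350 (K(V, z) = 184 + 166 = 350)
295056 - K(v, 465) = 295056 - 1*350 = 295056 - 350 = 294706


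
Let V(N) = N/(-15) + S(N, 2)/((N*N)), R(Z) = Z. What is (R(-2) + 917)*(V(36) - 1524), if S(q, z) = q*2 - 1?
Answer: -603333737/432 ≈ -1.3966e+6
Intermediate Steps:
S(q, z) = -1 + 2*q (S(q, z) = 2*q - 1 = -1 + 2*q)
V(N) = -N/15 + (-1 + 2*N)/N² (V(N) = N/(-15) + (-1 + 2*N)/((N*N)) = N*(-1/15) + (-1 + 2*N)/(N²) = -N/15 + (-1 + 2*N)/N²)
(R(-2) + 917)*(V(36) - 1524) = (-2 + 917)*((-1/36² + 2/36 - 1/15*36) - 1524) = 915*((-1*1/1296 + 2*(1/36) - 12/5) - 1524) = 915*((-1/1296 + 1/18 - 12/5) - 1524) = 915*(-15197/6480 - 1524) = 915*(-9890717/6480) = -603333737/432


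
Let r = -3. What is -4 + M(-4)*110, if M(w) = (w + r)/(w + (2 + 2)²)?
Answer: -409/6 ≈ -68.167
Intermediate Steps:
M(w) = (-3 + w)/(16 + w) (M(w) = (w - 3)/(w + (2 + 2)²) = (-3 + w)/(w + 4²) = (-3 + w)/(w + 16) = (-3 + w)/(16 + w))
-4 + M(-4)*110 = -4 + ((-3 - 4)/(16 - 4))*110 = -4 + (-7/12)*110 = -4 + ((1/12)*(-7))*110 = -4 - 7/12*110 = -4 - 385/6 = -409/6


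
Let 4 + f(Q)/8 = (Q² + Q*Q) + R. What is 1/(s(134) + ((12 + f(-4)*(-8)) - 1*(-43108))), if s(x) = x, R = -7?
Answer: 1/41910 ≈ 2.3861e-5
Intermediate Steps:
f(Q) = -88 + 16*Q² (f(Q) = -32 + 8*((Q² + Q*Q) - 7) = -32 + 8*((Q² + Q²) - 7) = -32 + 8*(2*Q² - 7) = -32 + 8*(-7 + 2*Q²) = -32 + (-56 + 16*Q²) = -88 + 16*Q²)
1/(s(134) + ((12 + f(-4)*(-8)) - 1*(-43108))) = 1/(134 + ((12 + (-88 + 16*(-4)²)*(-8)) - 1*(-43108))) = 1/(134 + ((12 + (-88 + 16*16)*(-8)) + 43108)) = 1/(134 + ((12 + (-88 + 256)*(-8)) + 43108)) = 1/(134 + ((12 + 168*(-8)) + 43108)) = 1/(134 + ((12 - 1344) + 43108)) = 1/(134 + (-1332 + 43108)) = 1/(134 + 41776) = 1/41910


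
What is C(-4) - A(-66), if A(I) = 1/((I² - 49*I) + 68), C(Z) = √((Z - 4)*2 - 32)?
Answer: -1/7658 + 4*I*√3 ≈ -0.00013058 + 6.9282*I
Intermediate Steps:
C(Z) = √(-40 + 2*Z) (C(Z) = √((-4 + Z)*2 - 32) = √((-8 + 2*Z) - 32) = √(-40 + 2*Z))
A(I) = 1/(68 + I² - 49*I)
C(-4) - A(-66) = √(-40 + 2*(-4)) - 1/(68 + (-66)² - 49*(-66)) = √(-40 - 8) - 1/(68 + 4356 + 3234) = √(-48) - 1/7658 = 4*I*√3 - 1*1/7658 = 4*I*√3 - 1/7658 = -1/7658 + 4*I*√3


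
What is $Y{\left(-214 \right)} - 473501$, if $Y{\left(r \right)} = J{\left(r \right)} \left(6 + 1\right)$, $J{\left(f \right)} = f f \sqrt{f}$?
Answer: $-473501 + 320572 i \sqrt{214} \approx -4.735 \cdot 10^{5} + 4.6896 \cdot 10^{6} i$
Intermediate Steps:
$J{\left(f \right)} = f^{\frac{5}{2}}$ ($J{\left(f \right)} = f^{2} \sqrt{f} = f^{\frac{5}{2}}$)
$Y{\left(r \right)} = 7 r^{\frac{5}{2}}$ ($Y{\left(r \right)} = r^{\frac{5}{2}} \left(6 + 1\right) = r^{\frac{5}{2}} \cdot 7 = 7 r^{\frac{5}{2}}$)
$Y{\left(-214 \right)} - 473501 = 7 \left(-214\right)^{\frac{5}{2}} - 473501 = 7 \cdot 45796 i \sqrt{214} - 473501 = 320572 i \sqrt{214} - 473501 = -473501 + 320572 i \sqrt{214}$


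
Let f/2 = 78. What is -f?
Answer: -156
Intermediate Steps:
f = 156 (f = 2*78 = 156)
-f = -1*156 = -156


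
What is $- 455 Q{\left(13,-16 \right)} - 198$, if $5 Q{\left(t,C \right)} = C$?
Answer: $1258$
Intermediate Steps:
$Q{\left(t,C \right)} = \frac{C}{5}$
$- 455 Q{\left(13,-16 \right)} - 198 = - 455 \cdot \frac{1}{5} \left(-16\right) - 198 = \left(-455\right) \left(- \frac{16}{5}\right) - 198 = 1456 - 198 = 1258$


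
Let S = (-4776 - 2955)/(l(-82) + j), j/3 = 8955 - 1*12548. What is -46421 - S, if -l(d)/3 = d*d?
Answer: -159642678/3439 ≈ -46421.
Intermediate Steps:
j = -10779 (j = 3*(8955 - 1*12548) = 3*(8955 - 12548) = 3*(-3593) = -10779)
l(d) = -3*d² (l(d) = -3*d*d = -3*d²)
S = 859/3439 (S = (-4776 - 2955)/(-3*(-82)² - 10779) = -7731/(-3*6724 - 10779) = -7731/(-20172 - 10779) = -7731/(-30951) = -7731*(-1/30951) = 859/3439 ≈ 0.24978)
-46421 - S = -46421 - 1*859/3439 = -46421 - 859/3439 = -159642678/3439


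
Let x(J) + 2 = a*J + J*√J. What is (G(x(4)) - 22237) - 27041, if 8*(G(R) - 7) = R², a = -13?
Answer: -98013/2 ≈ -49007.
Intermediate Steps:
x(J) = -2 + J^(3/2) - 13*J (x(J) = -2 + (-13*J + J*√J) = -2 + (-13*J + J^(3/2)) = -2 + (J^(3/2) - 13*J) = -2 + J^(3/2) - 13*J)
G(R) = 7 + R²/8
(G(x(4)) - 22237) - 27041 = ((7 + (-2 + 4^(3/2) - 13*4)²/8) - 22237) - 27041 = ((7 + (-2 + 8 - 52)²/8) - 22237) - 27041 = ((7 + (⅛)*(-46)²) - 22237) - 27041 = ((7 + (⅛)*2116) - 22237) - 27041 = ((7 + 529/2) - 22237) - 27041 = (543/2 - 22237) - 27041 = -43931/2 - 27041 = -98013/2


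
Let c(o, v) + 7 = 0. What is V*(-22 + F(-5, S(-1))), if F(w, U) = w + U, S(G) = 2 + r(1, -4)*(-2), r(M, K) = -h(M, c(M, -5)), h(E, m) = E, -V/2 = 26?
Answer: 1196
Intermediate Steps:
V = -52 (V = -2*26 = -52)
c(o, v) = -7 (c(o, v) = -7 + 0 = -7)
r(M, K) = -M
S(G) = 4 (S(G) = 2 - 1*1*(-2) = 2 - 1*(-2) = 2 + 2 = 4)
F(w, U) = U + w
V*(-22 + F(-5, S(-1))) = -52*(-22 + (4 - 5)) = -52*(-22 - 1) = -52*(-23) = 1196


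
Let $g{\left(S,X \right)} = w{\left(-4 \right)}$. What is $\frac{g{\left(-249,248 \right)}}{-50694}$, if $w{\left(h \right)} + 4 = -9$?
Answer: $\frac{13}{50694} \approx 0.00025644$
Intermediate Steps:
$w{\left(h \right)} = -13$ ($w{\left(h \right)} = -4 - 9 = -13$)
$g{\left(S,X \right)} = -13$
$\frac{g{\left(-249,248 \right)}}{-50694} = - \frac{13}{-50694} = \left(-13\right) \left(- \frac{1}{50694}\right) = \frac{13}{50694}$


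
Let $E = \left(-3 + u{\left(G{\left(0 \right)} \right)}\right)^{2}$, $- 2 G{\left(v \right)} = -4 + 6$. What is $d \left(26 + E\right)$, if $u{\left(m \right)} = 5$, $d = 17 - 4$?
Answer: $390$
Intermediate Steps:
$G{\left(v \right)} = -1$ ($G{\left(v \right)} = - \frac{-4 + 6}{2} = \left(- \frac{1}{2}\right) 2 = -1$)
$d = 13$ ($d = 17 - 4 = 13$)
$E = 4$ ($E = \left(-3 + 5\right)^{2} = 2^{2} = 4$)
$d \left(26 + E\right) = 13 \left(26 + 4\right) = 13 \cdot 30 = 390$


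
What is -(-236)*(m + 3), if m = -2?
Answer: 236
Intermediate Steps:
-(-236)*(m + 3) = -(-236)*(-2 + 3) = -(-236) = -59*(-4) = 236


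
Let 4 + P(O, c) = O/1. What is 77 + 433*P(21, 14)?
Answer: 7438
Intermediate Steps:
P(O, c) = -4 + O (P(O, c) = -4 + O/1 = -4 + O*1 = -4 + O)
77 + 433*P(21, 14) = 77 + 433*(-4 + 21) = 77 + 433*17 = 77 + 7361 = 7438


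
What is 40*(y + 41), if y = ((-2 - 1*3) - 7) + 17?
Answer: 1840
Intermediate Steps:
y = 5 (y = ((-2 - 3) - 7) + 17 = (-5 - 7) + 17 = -12 + 17 = 5)
40*(y + 41) = 40*(5 + 41) = 40*46 = 1840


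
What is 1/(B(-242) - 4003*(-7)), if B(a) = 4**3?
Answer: 1/28085 ≈ 3.5606e-5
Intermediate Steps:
B(a) = 64
1/(B(-242) - 4003*(-7)) = 1/(64 - 4003*(-7)) = 1/(64 + 28021) = 1/28085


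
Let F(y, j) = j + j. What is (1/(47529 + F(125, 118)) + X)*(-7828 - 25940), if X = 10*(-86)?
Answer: 1387118493432/47765 ≈ 2.9040e+7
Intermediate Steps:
F(y, j) = 2*j
X = -860
(1/(47529 + F(125, 118)) + X)*(-7828 - 25940) = (1/(47529 + 2*118) - 860)*(-7828 - 25940) = (1/(47529 + 236) - 860)*(-33768) = (1/47765 - 860)*(-33768) = -41077899/47765*(-33768) = 1387118493432/47765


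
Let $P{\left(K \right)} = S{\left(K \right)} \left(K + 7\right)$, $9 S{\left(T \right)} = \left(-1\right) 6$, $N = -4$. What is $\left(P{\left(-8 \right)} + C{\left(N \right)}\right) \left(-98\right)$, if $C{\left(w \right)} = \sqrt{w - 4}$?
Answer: $- \frac{196}{3} - 196 i \sqrt{2} \approx -65.333 - 277.19 i$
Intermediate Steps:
$S{\left(T \right)} = - \frac{2}{3}$ ($S{\left(T \right)} = \frac{\left(-1\right) 6}{9} = \frac{1}{9} \left(-6\right) = - \frac{2}{3}$)
$C{\left(w \right)} = \sqrt{-4 + w}$
$P{\left(K \right)} = - \frac{14}{3} - \frac{2 K}{3}$ ($P{\left(K \right)} = - \frac{2 \left(K + 7\right)}{3} = - \frac{2 \left(7 + K\right)}{3} = - \frac{14}{3} - \frac{2 K}{3}$)
$\left(P{\left(-8 \right)} + C{\left(N \right)}\right) \left(-98\right) = \left(\left(- \frac{14}{3} - - \frac{16}{3}\right) + \sqrt{-4 - 4}\right) \left(-98\right) = \left(\left(- \frac{14}{3} + \frac{16}{3}\right) + \sqrt{-8}\right) \left(-98\right) = \left(\frac{2}{3} + 2 i \sqrt{2}\right) \left(-98\right) = - \frac{196}{3} - 196 i \sqrt{2}$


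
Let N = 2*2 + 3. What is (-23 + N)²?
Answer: 256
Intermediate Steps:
N = 7 (N = 4 + 3 = 7)
(-23 + N)² = (-23 + 7)² = (-16)² = 256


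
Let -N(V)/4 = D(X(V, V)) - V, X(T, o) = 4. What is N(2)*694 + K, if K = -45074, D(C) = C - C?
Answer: -39522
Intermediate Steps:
D(C) = 0
N(V) = 4*V (N(V) = -4*(0 - V) = -(-4)*V = 4*V)
N(2)*694 + K = (4*2)*694 - 45074 = 8*694 - 45074 = 5552 - 45074 = -39522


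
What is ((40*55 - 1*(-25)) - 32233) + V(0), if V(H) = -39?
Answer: -30047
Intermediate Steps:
((40*55 - 1*(-25)) - 32233) + V(0) = ((40*55 - 1*(-25)) - 32233) - 39 = ((2200 + 25) - 32233) - 39 = (2225 - 32233) - 39 = -30008 - 39 = -30047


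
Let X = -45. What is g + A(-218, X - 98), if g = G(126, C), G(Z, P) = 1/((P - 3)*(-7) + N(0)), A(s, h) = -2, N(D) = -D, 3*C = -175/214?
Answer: -28772/14707 ≈ -1.9563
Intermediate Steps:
C = -175/642 (C = (-175/214)/3 = (-175*1/214)/3 = (1/3)*(-175/214) = -175/642 ≈ -0.27259)
G(Z, P) = 1/(21 - 7*P) (G(Z, P) = 1/((P - 3)*(-7) - 1*0) = 1/((-3 + P)*(-7) + 0) = 1/((21 - 7*P) + 0) = 1/(21 - 7*P))
g = 642/14707 (g = -1/(-21 + 7*(-175/642)) = -1/(-21 - 1225/642) = -1/(-14707/642) = -1*(-642/14707) = 642/14707 ≈ 0.043653)
g + A(-218, X - 98) = 642/14707 - 2 = -28772/14707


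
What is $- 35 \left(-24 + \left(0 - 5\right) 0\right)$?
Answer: $840$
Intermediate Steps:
$- 35 \left(-24 + \left(0 - 5\right) 0\right) = - 35 \left(-24 - 0\right) = - 35 \left(-24 + 0\right) = \left(-35\right) \left(-24\right) = 840$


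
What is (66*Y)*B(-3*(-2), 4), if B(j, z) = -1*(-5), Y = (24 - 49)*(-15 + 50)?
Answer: -288750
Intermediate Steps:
Y = -875 (Y = -25*35 = -875)
B(j, z) = 5
(66*Y)*B(-3*(-2), 4) = (66*(-875))*5 = -57750*5 = -288750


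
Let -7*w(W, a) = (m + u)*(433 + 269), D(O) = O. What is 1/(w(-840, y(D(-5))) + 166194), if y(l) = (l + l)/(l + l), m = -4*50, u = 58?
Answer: 7/1263042 ≈ 5.5422e-6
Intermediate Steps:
m = -200
y(l) = 1 (y(l) = (2*l)/((2*l)) = (2*l)*(1/(2*l)) = 1)
w(W, a) = 99684/7 (w(W, a) = -(-200 + 58)*(433 + 269)/7 = -(-142)*702/7 = -1/7*(-99684) = 99684/7)
1/(w(-840, y(D(-5))) + 166194) = 1/(99684/7 + 166194) = 1/(1263042/7) = 7/1263042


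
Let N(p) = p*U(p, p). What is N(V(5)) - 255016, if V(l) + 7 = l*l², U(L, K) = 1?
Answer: -254898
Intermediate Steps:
V(l) = -7 + l³ (V(l) = -7 + l*l² = -7 + l³)
N(p) = p (N(p) = p*1 = p)
N(V(5)) - 255016 = (-7 + 5³) - 255016 = (-7 + 125) - 255016 = 118 - 255016 = -254898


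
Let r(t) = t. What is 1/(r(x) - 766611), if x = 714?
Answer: -1/765897 ≈ -1.3057e-6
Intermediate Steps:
1/(r(x) - 766611) = 1/(714 - 766611) = 1/(-765897) = -1/765897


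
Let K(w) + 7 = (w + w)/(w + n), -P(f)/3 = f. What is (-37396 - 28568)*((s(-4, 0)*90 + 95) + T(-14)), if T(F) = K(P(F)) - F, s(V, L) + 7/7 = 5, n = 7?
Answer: -214119144/7 ≈ -3.0588e+7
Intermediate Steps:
s(V, L) = 4 (s(V, L) = -1 + 5 = 4)
P(f) = -3*f
K(w) = -7 + 2*w/(7 + w) (K(w) = -7 + (w + w)/(w + 7) = -7 + (2*w)/(7 + w) = -7 + 2*w/(7 + w))
T(F) = -F + (-49 + 15*F)/(7 - 3*F) (T(F) = (-49 - (-15)*F)/(7 - 3*F) - F = (-49 + 15*F)/(7 - 3*F) - F = -F + (-49 + 15*F)/(7 - 3*F))
(-37396 - 28568)*((s(-4, 0)*90 + 95) + T(-14)) = (-37396 - 28568)*((4*90 + 95) + (49 - 8*(-14) - 3*(-14)²)/(-7 + 3*(-14))) = -65964*((360 + 95) + (49 + 112 - 3*196)/(-7 - 42)) = -65964*(455 + (49 + 112 - 588)/(-49)) = -65964*(455 - 1/49*(-427)) = -65964*(455 + 61/7) = -65964*3246/7 = -214119144/7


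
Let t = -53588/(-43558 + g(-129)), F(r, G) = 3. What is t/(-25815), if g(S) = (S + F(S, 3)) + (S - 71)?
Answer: -13397/283216365 ≈ -4.7303e-5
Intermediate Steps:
g(S) = -68 + 2*S (g(S) = (S + 3) + (S - 71) = (3 + S) + (-71 + S) = -68 + 2*S)
t = 13397/10971 (t = -53588/(-43558 + (-68 + 2*(-129))) = -53588/(-43558 + (-68 - 258)) = -53588/(-43558 - 326) = -53588/(-43884) = -53588*(-1/43884) = 13397/10971 ≈ 1.2211)
t/(-25815) = (13397/10971)/(-25815) = (13397/10971)*(-1/25815) = -13397/283216365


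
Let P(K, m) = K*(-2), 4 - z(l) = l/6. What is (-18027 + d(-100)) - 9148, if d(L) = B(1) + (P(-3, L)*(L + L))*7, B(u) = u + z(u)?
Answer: -213421/6 ≈ -35570.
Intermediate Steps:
z(l) = 4 - l/6
P(K, m) = -2*K
B(u) = 4 + 5*u/6 (B(u) = u + (4 - u/6) = 4 + 5*u/6)
d(L) = 29/6 + 84*L (d(L) = (4 + (⅚)*1) + ((-2*(-3))*(L + L))*7 = (4 + ⅚) + (6*(2*L))*7 = 29/6 + (12*L)*7 = 29/6 + 84*L)
(-18027 + d(-100)) - 9148 = (-18027 + (29/6 + 84*(-100))) - 9148 = (-18027 + (29/6 - 8400)) - 9148 = (-18027 - 50371/6) - 9148 = -158533/6 - 9148 = -213421/6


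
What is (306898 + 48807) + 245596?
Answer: 601301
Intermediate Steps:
(306898 + 48807) + 245596 = 355705 + 245596 = 601301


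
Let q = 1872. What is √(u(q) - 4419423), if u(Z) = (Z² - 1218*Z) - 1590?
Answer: 5*I*√127869 ≈ 1787.9*I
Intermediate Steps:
u(Z) = -1590 + Z² - 1218*Z
√(u(q) - 4419423) = √((-1590 + 1872² - 1218*1872) - 4419423) = √((-1590 + 3504384 - 2280096) - 4419423) = √(1222698 - 4419423) = √(-3196725) = 5*I*√127869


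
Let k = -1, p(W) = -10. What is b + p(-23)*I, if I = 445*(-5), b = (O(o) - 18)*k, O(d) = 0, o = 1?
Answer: 22268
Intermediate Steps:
b = 18 (b = (0 - 18)*(-1) = -18*(-1) = 18)
I = -2225
b + p(-23)*I = 18 - 10*(-2225) = 18 + 22250 = 22268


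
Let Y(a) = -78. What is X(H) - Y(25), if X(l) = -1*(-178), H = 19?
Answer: 256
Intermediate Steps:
X(l) = 178
X(H) - Y(25) = 178 - 1*(-78) = 178 + 78 = 256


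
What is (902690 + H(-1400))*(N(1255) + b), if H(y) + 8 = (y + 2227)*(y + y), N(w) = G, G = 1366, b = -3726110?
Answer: 5262757842992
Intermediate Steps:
N(w) = 1366
H(y) = -8 + 2*y*(2227 + y) (H(y) = -8 + (y + 2227)*(y + y) = -8 + (2227 + y)*(2*y) = -8 + 2*y*(2227 + y))
(902690 + H(-1400))*(N(1255) + b) = (902690 + (-8 + 2*(-1400)² + 4454*(-1400)))*(1366 - 3726110) = (902690 + (-8 + 2*1960000 - 6235600))*(-3724744) = (902690 + (-8 + 3920000 - 6235600))*(-3724744) = (902690 - 2315608)*(-3724744) = -1412918*(-3724744) = 5262757842992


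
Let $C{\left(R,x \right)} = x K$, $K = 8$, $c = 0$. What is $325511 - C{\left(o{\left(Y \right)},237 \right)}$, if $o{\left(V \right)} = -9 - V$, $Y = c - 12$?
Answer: $323615$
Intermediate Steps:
$Y = -12$ ($Y = 0 - 12 = -12$)
$C{\left(R,x \right)} = 8 x$ ($C{\left(R,x \right)} = x 8 = 8 x$)
$325511 - C{\left(o{\left(Y \right)},237 \right)} = 325511 - 8 \cdot 237 = 325511 - 1896 = 323615$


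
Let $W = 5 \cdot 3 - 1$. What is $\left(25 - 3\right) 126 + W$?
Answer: $2786$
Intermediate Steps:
$W = 14$ ($W = 15 - 1 = 14$)
$\left(25 - 3\right) 126 + W = \left(25 - 3\right) 126 + 14 = 22 \cdot 126 + 14 = 2772 + 14 = 2786$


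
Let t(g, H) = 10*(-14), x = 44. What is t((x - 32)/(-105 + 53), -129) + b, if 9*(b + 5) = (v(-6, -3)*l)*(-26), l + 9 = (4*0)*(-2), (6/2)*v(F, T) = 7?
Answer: -253/3 ≈ -84.333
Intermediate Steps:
v(F, T) = 7/3 (v(F, T) = (1/3)*7 = 7/3)
l = -9 (l = -9 + (4*0)*(-2) = -9 + 0*(-2) = -9 + 0 = -9)
t(g, H) = -140
b = 167/3 (b = -5 + (((7/3)*(-9))*(-26))/9 = -5 + (-21*(-26))/9 = -5 + (1/9)*546 = -5 + 182/3 = 167/3 ≈ 55.667)
t((x - 32)/(-105 + 53), -129) + b = -140 + 167/3 = -253/3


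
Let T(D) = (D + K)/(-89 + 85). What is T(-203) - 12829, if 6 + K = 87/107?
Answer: -1367134/107 ≈ -12777.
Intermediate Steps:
K = -555/107 (K = -6 + 87/107 = -555/107 ≈ -5.1869)
T(D) = 555/428 - D/4 (T(D) = (D - 555/107)/(-89 + 85) = (-555/107 + D)/(-4) = (-555/107 + D)*(-¼) = 555/428 - D/4)
T(-203) - 12829 = (555/428 - ¼*(-203)) - 12829 = (555/428 + 203/4) - 12829 = 5569/107 - 12829 = -1367134/107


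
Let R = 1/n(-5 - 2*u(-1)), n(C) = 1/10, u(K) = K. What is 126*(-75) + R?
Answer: -9440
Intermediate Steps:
n(C) = ⅒
R = 10 (R = 1/(⅒) = 10)
126*(-75) + R = 126*(-75) + 10 = -9450 + 10 = -9440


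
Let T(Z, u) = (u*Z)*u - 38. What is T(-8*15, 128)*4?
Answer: -7864472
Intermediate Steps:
T(Z, u) = -38 + Z*u² (T(Z, u) = (Z*u)*u - 38 = Z*u² - 38 = -38 + Z*u²)
T(-8*15, 128)*4 = (-38 - 8*15*128²)*4 = (-38 - 120*16384)*4 = (-38 - 1966080)*4 = -1966118*4 = -7864472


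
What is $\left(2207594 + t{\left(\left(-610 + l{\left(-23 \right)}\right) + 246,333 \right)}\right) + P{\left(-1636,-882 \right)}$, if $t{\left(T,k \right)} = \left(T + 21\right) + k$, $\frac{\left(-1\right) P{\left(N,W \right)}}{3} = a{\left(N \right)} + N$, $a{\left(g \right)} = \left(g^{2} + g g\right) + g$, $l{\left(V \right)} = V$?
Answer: $-13841599$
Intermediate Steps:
$a{\left(g \right)} = g + 2 g^{2}$ ($a{\left(g \right)} = \left(g^{2} + g^{2}\right) + g = 2 g^{2} + g = g + 2 g^{2}$)
$P{\left(N,W \right)} = - 3 N - 3 N \left(1 + 2 N\right)$ ($P{\left(N,W \right)} = - 3 \left(N \left(1 + 2 N\right) + N\right) = - 3 \left(N + N \left(1 + 2 N\right)\right) = - 3 N - 3 N \left(1 + 2 N\right)$)
$t{\left(T,k \right)} = 21 + T + k$ ($t{\left(T,k \right)} = \left(21 + T\right) + k = 21 + T + k$)
$\left(2207594 + t{\left(\left(-610 + l{\left(-23 \right)}\right) + 246,333 \right)}\right) + P{\left(-1636,-882 \right)} = \left(2207594 + \left(21 + \left(\left(-610 - 23\right) + 246\right) + 333\right)\right) + 6 \left(-1636\right) \left(-1 - -1636\right) = \left(2207594 + \left(21 + \left(-633 + 246\right) + 333\right)\right) + 6 \left(-1636\right) \left(-1 + 1636\right) = \left(2207594 + \left(21 - 387 + 333\right)\right) + 6 \left(-1636\right) 1635 = \left(2207594 - 33\right) - 16049160 = 2207561 - 16049160 = -13841599$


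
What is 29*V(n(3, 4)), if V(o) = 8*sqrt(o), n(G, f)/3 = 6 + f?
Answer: 232*sqrt(30) ≈ 1270.7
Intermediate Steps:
n(G, f) = 18 + 3*f (n(G, f) = 3*(6 + f) = 18 + 3*f)
29*V(n(3, 4)) = 29*(8*sqrt(18 + 3*4)) = 29*(8*sqrt(18 + 12)) = 29*(8*sqrt(30)) = 232*sqrt(30)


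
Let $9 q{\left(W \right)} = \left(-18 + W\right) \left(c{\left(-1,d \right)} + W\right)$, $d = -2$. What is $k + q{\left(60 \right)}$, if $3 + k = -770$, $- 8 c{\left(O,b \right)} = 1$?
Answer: $- \frac{5923}{12} \approx -493.58$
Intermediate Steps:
$c{\left(O,b \right)} = - \frac{1}{8}$ ($c{\left(O,b \right)} = \left(- \frac{1}{8}\right) 1 = - \frac{1}{8}$)
$q{\left(W \right)} = \frac{\left(-18 + W\right) \left(- \frac{1}{8} + W\right)}{9}$
$k = -773$ ($k = -3 - 770 = -773$)
$k + q{\left(60 \right)} = -773 + \left(\frac{1}{4} - \frac{725}{6} + \frac{60^{2}}{9}\right) = -773 + \left(\frac{1}{4} - \frac{725}{6} + \frac{1}{9} \cdot 3600\right) = -773 + \left(\frac{1}{4} - \frac{725}{6} + 400\right) = -773 + \frac{3353}{12} = - \frac{5923}{12}$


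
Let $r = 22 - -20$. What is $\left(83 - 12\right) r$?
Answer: $2982$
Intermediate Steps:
$r = 42$ ($r = 22 + 20 = 42$)
$\left(83 - 12\right) r = \left(83 - 12\right) 42 = 71 \cdot 42 = 2982$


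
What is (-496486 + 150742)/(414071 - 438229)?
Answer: 172872/12079 ≈ 14.312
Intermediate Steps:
(-496486 + 150742)/(414071 - 438229) = -345744/(-24158) = -345744*(-1/24158) = 172872/12079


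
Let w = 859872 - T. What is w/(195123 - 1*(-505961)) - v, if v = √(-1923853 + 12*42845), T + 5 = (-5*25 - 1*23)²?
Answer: 837973/701084 - I*√1409713 ≈ 1.1953 - 1187.3*I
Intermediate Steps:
T = 21899 (T = -5 + (-5*25 - 1*23)² = -5 + (-125 - 23)² = -5 + (-148)² = -5 + 21904 = 21899)
w = 837973 (w = 859872 - 1*21899 = 859872 - 21899 = 837973)
v = I*√1409713 (v = √(-1923853 + 514140) = √(-1409713) = I*√1409713 ≈ 1187.3*I)
w/(195123 - 1*(-505961)) - v = 837973/(195123 - 1*(-505961)) - I*√1409713 = 837973/(195123 + 505961) - I*√1409713 = 837973/701084 - I*√1409713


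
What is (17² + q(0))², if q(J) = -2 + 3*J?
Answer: 82369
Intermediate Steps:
(17² + q(0))² = (17² + (-2 + 3*0))² = (289 + (-2 + 0))² = (289 - 2)² = 287² = 82369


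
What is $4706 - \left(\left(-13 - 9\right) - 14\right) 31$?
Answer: $5822$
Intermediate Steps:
$4706 - \left(\left(-13 - 9\right) - 14\right) 31 = 4706 - \left(-22 - 14\right) 31 = 4706 - \left(-36\right) 31 = 4706 - -1116 = 4706 + 1116 = 5822$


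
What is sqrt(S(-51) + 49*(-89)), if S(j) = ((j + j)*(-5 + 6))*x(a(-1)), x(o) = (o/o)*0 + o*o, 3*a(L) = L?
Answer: I*sqrt(39351)/3 ≈ 66.124*I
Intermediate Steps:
a(L) = L/3
x(o) = o**2 (x(o) = 1*0 + o**2 = 0 + o**2 = o**2)
S(j) = 2*j/9 (S(j) = ((j + j)*(-5 + 6))*((1/3)*(-1))**2 = ((2*j)*1)*(-1/3)**2 = (2*j)*(1/9) = 2*j/9)
sqrt(S(-51) + 49*(-89)) = sqrt((2/9)*(-51) + 49*(-89)) = sqrt(-34/3 - 4361) = sqrt(-13117/3) = I*sqrt(39351)/3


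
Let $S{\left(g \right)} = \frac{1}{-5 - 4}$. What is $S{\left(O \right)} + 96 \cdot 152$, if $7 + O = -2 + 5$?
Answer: $\frac{131327}{9} \approx 14592.0$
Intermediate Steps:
$O = -4$ ($O = -7 + \left(-2 + 5\right) = -7 + 3 = -4$)
$S{\left(g \right)} = - \frac{1}{9}$ ($S{\left(g \right)} = \frac{1}{-9} = - \frac{1}{9}$)
$S{\left(O \right)} + 96 \cdot 152 = - \frac{1}{9} + 96 \cdot 152 = - \frac{1}{9} + 14592 = \frac{131327}{9}$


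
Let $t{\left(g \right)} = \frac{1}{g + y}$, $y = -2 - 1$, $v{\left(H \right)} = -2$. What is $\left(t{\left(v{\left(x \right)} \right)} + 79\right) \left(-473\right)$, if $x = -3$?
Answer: $- \frac{186362}{5} \approx -37272.0$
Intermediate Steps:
$y = -3$ ($y = -2 - 1 = -3$)
$t{\left(g \right)} = \frac{1}{-3 + g}$ ($t{\left(g \right)} = \frac{1}{g - 3} = \frac{1}{-3 + g}$)
$\left(t{\left(v{\left(x \right)} \right)} + 79\right) \left(-473\right) = \left(\frac{1}{-3 - 2} + 79\right) \left(-473\right) = \left(\frac{1}{-5} + 79\right) \left(-473\right) = \left(- \frac{1}{5} + 79\right) \left(-473\right) = \frac{394}{5} \left(-473\right) = - \frac{186362}{5}$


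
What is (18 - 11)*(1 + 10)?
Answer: 77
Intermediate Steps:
(18 - 11)*(1 + 10) = 7*11 = 77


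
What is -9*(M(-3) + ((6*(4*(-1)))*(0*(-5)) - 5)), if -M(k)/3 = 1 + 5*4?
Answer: 612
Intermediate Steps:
M(k) = -63 (M(k) = -3*(1 + 5*4) = -3*(1 + 20) = -3*21 = -63)
-9*(M(-3) + ((6*(4*(-1)))*(0*(-5)) - 5)) = -9*(-63 + ((6*(4*(-1)))*(0*(-5)) - 5)) = -9*(-63 + ((6*(-4))*0 - 5)) = -9*(-63 + (-24*0 - 5)) = -9*(-63 + (0 - 5)) = -9*(-63 - 5) = -9*(-68) = 612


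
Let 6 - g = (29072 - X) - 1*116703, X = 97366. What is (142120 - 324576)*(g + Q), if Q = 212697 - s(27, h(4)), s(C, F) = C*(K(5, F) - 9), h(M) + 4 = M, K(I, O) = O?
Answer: -72607088008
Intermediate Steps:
h(M) = -4 + M
s(C, F) = C*(-9 + F) (s(C, F) = C*(F - 9) = C*(-9 + F))
Q = 212940 (Q = 212697 - 27*(-9 + (-4 + 4)) = 212697 - 27*(-9 + 0) = 212697 - 27*(-9) = 212697 - 1*(-243) = 212697 + 243 = 212940)
g = 185003 (g = 6 - ((29072 - 1*97366) - 1*116703) = 6 - ((29072 - 97366) - 116703) = 6 - (-68294 - 116703) = 6 - 1*(-184997) = 6 + 184997 = 185003)
(142120 - 324576)*(g + Q) = (142120 - 324576)*(185003 + 212940) = -182456*397943 = -72607088008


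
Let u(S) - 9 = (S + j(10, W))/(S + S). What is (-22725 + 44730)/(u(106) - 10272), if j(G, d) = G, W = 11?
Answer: -233253/108782 ≈ -2.1442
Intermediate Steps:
u(S) = 9 + (10 + S)/(2*S) (u(S) = 9 + (S + 10)/(S + S) = 9 + (10 + S)/((2*S)) = 9 + (10 + S)*(1/(2*S)) = 9 + (10 + S)/(2*S))
(-22725 + 44730)/(u(106) - 10272) = (-22725 + 44730)/((19/2 + 5/106) - 10272) = 22005/((19/2 + 5*(1/106)) - 10272) = 22005/((19/2 + 5/106) - 10272) = 22005/(506/53 - 10272) = 22005/(-543910/53) = 22005*(-53/543910) = -233253/108782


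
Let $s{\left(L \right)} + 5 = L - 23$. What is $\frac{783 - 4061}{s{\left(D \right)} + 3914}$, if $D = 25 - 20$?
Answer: $- \frac{3278}{3891} \approx -0.84246$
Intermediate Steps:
$D = 5$
$s{\left(L \right)} = -28 + L$ ($s{\left(L \right)} = -5 + \left(L - 23\right) = -5 + \left(-23 + L\right) = -28 + L$)
$\frac{783 - 4061}{s{\left(D \right)} + 3914} = \frac{783 - 4061}{\left(-28 + 5\right) + 3914} = - \frac{3278}{-23 + 3914} = - \frac{3278}{3891}$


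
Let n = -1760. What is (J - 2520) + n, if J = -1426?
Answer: -5706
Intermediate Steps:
(J - 2520) + n = (-1426 - 2520) - 1760 = -3946 - 1760 = -5706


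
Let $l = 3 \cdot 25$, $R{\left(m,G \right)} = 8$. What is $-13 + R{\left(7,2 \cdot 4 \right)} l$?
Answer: $587$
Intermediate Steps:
$l = 75$
$-13 + R{\left(7,2 \cdot 4 \right)} l = -13 + 8 \cdot 75 = -13 + 600 = 587$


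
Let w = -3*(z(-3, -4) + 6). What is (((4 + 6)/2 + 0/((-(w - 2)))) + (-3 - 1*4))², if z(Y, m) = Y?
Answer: 4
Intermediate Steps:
w = -9 (w = -3*(-3 + 6) = -3*3 = -9)
(((4 + 6)/2 + 0/((-(w - 2)))) + (-3 - 1*4))² = (((4 + 6)/2 + 0/((-(-9 - 2)))) + (-3 - 1*4))² = ((10*(½) + 0/((-1*(-11)))) + (-3 - 4))² = ((5 + 0/11) - 7)² = ((5 + 0*(1/11)) - 7)² = ((5 + 0) - 7)² = (5 - 7)² = (-2)² = 4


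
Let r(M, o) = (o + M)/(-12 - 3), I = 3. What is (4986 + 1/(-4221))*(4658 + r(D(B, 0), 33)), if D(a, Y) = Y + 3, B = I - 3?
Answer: 97981315318/4221 ≈ 2.3213e+7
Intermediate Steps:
B = 0 (B = 3 - 3 = 0)
D(a, Y) = 3 + Y
r(M, o) = -M/15 - o/15 (r(M, o) = (M + o)/(-15) = (M + o)*(-1/15) = -M/15 - o/15)
(4986 + 1/(-4221))*(4658 + r(D(B, 0), 33)) = (4986 + 1/(-4221))*(4658 + (-(3 + 0)/15 - 1/15*33)) = (4986 - 1/4221)*(4658 + (-1/15*3 - 11/5)) = 21045905*(4658 + (-⅕ - 11/5))/4221 = 21045905*(4658 - 12/5)/4221 = (21045905/4221)*(23278/5) = 97981315318/4221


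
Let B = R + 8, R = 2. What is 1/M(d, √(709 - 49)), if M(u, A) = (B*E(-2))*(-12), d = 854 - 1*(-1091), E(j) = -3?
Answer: 1/360 ≈ 0.0027778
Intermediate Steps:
B = 10 (B = 2 + 8 = 10)
d = 1945 (d = 854 + 1091 = 1945)
M(u, A) = 360 (M(u, A) = (10*(-3))*(-12) = -30*(-12) = 360)
1/M(d, √(709 - 49)) = 1/360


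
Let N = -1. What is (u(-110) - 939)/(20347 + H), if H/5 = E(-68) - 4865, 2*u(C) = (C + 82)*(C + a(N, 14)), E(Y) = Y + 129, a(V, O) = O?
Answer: -405/3673 ≈ -0.11026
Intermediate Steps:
E(Y) = 129 + Y
u(C) = (14 + C)*(82 + C)/2 (u(C) = ((C + 82)*(C + 14))/2 = ((82 + C)*(14 + C))/2 = ((14 + C)*(82 + C))/2 = (14 + C)*(82 + C)/2)
H = -24020 (H = 5*((129 - 68) - 4865) = 5*(61 - 4865) = 5*(-4804) = -24020)
(u(-110) - 939)/(20347 + H) = ((574 + (½)*(-110)² + 48*(-110)) - 939)/(20347 - 24020) = ((574 + (½)*12100 - 5280) - 939)/(-3673) = ((574 + 6050 - 5280) - 939)*(-1/3673) = (1344 - 939)*(-1/3673) = 405*(-1/3673) = -405/3673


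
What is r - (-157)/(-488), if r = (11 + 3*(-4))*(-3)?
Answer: 1307/488 ≈ 2.6783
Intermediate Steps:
r = 3 (r = (11 - 12)*(-3) = -1*(-3) = 3)
r - (-157)/(-488) = 3 - (-157)/(-488) = 3 - (-157)*(-1)/488 = 3 - 1*157/488 = 3 - 157/488 = 1307/488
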